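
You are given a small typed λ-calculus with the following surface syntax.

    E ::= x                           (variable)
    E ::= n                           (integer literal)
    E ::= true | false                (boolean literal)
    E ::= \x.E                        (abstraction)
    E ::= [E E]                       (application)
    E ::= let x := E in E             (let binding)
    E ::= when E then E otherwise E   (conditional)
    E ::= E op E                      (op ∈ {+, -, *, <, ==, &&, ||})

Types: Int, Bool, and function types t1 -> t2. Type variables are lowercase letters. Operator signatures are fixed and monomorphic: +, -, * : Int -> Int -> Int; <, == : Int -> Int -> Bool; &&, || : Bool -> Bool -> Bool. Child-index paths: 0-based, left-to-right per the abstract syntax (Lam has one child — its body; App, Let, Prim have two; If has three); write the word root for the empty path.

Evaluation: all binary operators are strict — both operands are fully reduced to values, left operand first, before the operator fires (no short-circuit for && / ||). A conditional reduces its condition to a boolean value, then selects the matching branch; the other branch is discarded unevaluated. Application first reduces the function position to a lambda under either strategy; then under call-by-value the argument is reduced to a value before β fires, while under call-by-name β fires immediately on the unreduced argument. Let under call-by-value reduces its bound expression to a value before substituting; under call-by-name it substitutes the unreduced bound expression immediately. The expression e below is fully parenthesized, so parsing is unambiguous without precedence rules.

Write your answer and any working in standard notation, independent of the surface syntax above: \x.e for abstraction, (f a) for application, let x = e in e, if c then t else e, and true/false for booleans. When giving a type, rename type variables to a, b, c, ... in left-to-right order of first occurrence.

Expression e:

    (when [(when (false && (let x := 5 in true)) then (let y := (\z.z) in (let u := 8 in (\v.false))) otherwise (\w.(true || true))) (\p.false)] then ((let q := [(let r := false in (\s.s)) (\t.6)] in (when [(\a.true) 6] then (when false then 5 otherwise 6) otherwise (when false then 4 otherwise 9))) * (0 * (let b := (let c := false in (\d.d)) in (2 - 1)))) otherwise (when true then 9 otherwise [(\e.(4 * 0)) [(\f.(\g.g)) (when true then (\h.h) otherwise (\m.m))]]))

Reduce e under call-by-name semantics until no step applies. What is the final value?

Answer: 0

Trace:
step 0: (if ((if (false && (let x = 5 in true)) then (let y = (\z.z) in (let u = 8 in (\v.false))) else (\w.(true || true))) (\p.false)) then ((let q = ((let r = false in (\s.s)) (\t.6)) in (if ((\a.true) 6) then (if false then 5 else 6) else (if false then 4 else 9))) * (0 * (let b = (let c = false in (\d.d)) in (2 - 1)))) else (if true then 9 else ((\e.(4 * 0)) ((\f.(\g.g)) (if true then (\h.h) else (\m.m))))))
step 1: [let@0.0.0.1] (if ((if (false && true) then (let y = (\z.z) in (let u = 8 in (\v.false))) else (\w.(true || true))) (\p.false)) then ((let q = ((let r = false in (\s.s)) (\t.6)) in (if ((\a.true) 6) then (if false then 5 else 6) else (if false then 4 else 9))) * (0 * (let b = (let c = false in (\d.d)) in (2 - 1)))) else (if true then 9 else ((\e.(4 * 0)) ((\f.(\g.g)) (if true then (\h.h) else (\m.m))))))
step 2: [delta@0.0.0] (if ((if false then (let y = (\z.z) in (let u = 8 in (\v.false))) else (\w.(true || true))) (\p.false)) then ((let q = ((let r = false in (\s.s)) (\t.6)) in (if ((\a.true) 6) then (if false then 5 else 6) else (if false then 4 else 9))) * (0 * (let b = (let c = false in (\d.d)) in (2 - 1)))) else (if true then 9 else ((\e.(4 * 0)) ((\f.(\g.g)) (if true then (\h.h) else (\m.m))))))
step 3: [if@0.0] (if ((\w.(true || true)) (\p.false)) then ((let q = ((let r = false in (\s.s)) (\t.6)) in (if ((\a.true) 6) then (if false then 5 else 6) else (if false then 4 else 9))) * (0 * (let b = (let c = false in (\d.d)) in (2 - 1)))) else (if true then 9 else ((\e.(4 * 0)) ((\f.(\g.g)) (if true then (\h.h) else (\m.m))))))
step 4: [beta@0] (if (true || true) then ((let q = ((let r = false in (\s.s)) (\t.6)) in (if ((\a.true) 6) then (if false then 5 else 6) else (if false then 4 else 9))) * (0 * (let b = (let c = false in (\d.d)) in (2 - 1)))) else (if true then 9 else ((\e.(4 * 0)) ((\f.(\g.g)) (if true then (\h.h) else (\m.m))))))
step 5: [delta@0] (if true then ((let q = ((let r = false in (\s.s)) (\t.6)) in (if ((\a.true) 6) then (if false then 5 else 6) else (if false then 4 else 9))) * (0 * (let b = (let c = false in (\d.d)) in (2 - 1)))) else (if true then 9 else ((\e.(4 * 0)) ((\f.(\g.g)) (if true then (\h.h) else (\m.m))))))
step 6: [if@root] ((let q = ((let r = false in (\s.s)) (\t.6)) in (if ((\a.true) 6) then (if false then 5 else 6) else (if false then 4 else 9))) * (0 * (let b = (let c = false in (\d.d)) in (2 - 1))))
step 7: [let@0] ((if ((\a.true) 6) then (if false then 5 else 6) else (if false then 4 else 9)) * (0 * (let b = (let c = false in (\d.d)) in (2 - 1))))
step 8: [beta@0.0] ((if true then (if false then 5 else 6) else (if false then 4 else 9)) * (0 * (let b = (let c = false in (\d.d)) in (2 - 1))))
step 9: [if@0] ((if false then 5 else 6) * (0 * (let b = (let c = false in (\d.d)) in (2 - 1))))
step 10: [if@0] (6 * (0 * (let b = (let c = false in (\d.d)) in (2 - 1))))
step 11: [let@1.1] (6 * (0 * (2 - 1)))
step 12: [delta@1.1] (6 * (0 * 1))
step 13: [delta@1] (6 * 0)
step 14: [delta@root] 0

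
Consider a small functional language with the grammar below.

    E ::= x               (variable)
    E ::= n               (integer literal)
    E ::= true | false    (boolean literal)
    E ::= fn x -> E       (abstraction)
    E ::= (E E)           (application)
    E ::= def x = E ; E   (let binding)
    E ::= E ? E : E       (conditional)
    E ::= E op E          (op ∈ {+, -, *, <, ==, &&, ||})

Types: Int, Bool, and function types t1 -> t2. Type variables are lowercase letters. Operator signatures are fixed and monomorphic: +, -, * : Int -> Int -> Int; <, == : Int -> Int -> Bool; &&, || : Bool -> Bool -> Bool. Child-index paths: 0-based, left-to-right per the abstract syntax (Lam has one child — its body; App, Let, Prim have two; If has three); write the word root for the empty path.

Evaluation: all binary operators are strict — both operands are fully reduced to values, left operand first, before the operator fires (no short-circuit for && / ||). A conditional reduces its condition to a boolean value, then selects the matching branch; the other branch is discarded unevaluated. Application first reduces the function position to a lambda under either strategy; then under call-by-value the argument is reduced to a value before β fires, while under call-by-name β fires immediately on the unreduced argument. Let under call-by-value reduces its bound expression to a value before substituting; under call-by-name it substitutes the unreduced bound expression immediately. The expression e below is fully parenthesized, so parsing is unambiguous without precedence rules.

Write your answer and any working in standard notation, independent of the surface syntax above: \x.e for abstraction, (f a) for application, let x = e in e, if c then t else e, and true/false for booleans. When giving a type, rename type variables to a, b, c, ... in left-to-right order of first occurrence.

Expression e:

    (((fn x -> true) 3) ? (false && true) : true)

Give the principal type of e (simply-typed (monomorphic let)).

Answer: Bool

Derivation:
\x._ : a -> Bool
  unify a -> Bool ~ Int -> b
  unify a ~ Int
  unify Bool ~ b
_ _ : Bool
  unify Bool ~ Bool
  unify Bool ~ Bool
  unify Bool ~ Bool
  unify Bool ~ Bool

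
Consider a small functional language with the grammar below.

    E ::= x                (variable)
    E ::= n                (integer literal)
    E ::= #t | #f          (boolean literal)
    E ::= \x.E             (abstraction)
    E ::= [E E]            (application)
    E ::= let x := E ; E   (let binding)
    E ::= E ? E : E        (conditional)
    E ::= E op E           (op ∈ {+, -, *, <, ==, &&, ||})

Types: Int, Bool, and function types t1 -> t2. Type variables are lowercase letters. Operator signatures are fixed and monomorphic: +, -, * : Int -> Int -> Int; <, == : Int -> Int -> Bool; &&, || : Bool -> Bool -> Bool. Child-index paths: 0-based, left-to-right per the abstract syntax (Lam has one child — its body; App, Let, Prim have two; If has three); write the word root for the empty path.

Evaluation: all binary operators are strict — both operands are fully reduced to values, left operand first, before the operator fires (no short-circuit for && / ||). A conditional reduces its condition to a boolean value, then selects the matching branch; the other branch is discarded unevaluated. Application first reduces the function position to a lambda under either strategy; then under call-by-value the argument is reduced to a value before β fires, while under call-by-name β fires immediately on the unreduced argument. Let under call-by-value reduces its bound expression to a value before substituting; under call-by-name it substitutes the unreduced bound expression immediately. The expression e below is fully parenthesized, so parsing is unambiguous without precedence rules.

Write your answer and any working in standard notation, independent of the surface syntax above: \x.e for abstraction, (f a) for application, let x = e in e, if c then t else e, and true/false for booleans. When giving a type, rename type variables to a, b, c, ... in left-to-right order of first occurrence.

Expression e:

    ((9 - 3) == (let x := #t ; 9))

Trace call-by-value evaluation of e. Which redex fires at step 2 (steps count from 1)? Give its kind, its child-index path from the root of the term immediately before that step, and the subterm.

Working:
step 0: ((9 - 3) == (let x = true in 9))
step 1: [delta@0] (6 == (let x = true in 9))
step 2: [let@1] (6 == 9)

Answer: let at 1 : (let x = true in 9)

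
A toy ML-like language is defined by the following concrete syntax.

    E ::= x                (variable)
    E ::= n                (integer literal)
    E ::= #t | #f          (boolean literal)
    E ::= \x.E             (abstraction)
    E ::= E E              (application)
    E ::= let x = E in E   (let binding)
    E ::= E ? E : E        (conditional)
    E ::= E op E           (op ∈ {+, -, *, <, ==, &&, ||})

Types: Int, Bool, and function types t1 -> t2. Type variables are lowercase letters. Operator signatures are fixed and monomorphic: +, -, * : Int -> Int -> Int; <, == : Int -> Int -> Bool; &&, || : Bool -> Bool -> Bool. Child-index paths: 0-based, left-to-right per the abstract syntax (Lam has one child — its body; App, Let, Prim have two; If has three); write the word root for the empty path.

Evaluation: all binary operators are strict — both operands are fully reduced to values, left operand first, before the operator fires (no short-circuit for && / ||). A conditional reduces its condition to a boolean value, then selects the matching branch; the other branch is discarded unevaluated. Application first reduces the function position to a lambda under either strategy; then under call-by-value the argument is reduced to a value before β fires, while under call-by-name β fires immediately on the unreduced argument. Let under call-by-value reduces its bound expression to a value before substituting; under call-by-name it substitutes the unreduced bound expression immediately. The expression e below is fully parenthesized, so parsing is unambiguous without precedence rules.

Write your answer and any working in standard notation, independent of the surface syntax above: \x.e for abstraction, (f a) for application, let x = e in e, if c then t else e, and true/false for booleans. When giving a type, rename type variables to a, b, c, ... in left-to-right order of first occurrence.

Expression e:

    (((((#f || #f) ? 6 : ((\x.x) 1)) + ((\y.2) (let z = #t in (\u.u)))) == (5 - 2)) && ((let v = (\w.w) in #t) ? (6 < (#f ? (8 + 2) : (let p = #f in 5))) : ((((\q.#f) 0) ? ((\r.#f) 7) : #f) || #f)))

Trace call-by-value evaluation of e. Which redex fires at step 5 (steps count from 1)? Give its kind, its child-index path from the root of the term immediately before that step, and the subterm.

Answer: beta at 0.0.1 : ((\y.2) (\u.u))

Derivation:
step 0: ((((if (false || false) then 6 else ((\x.x) 1)) + ((\y.2) (let z = true in (\u.u)))) == (5 - 2)) && (if (let v = (\w.w) in true) then (6 < (if false then (8 + 2) else (let p = false in 5))) else ((if ((\q.false) 0) then ((\r.false) 7) else false) || false)))
step 1: [delta@0.0.0.0] ((((if false then 6 else ((\x.x) 1)) + ((\y.2) (let z = true in (\u.u)))) == (5 - 2)) && (if (let v = (\w.w) in true) then (6 < (if false then (8 + 2) else (let p = false in 5))) else ((if ((\q.false) 0) then ((\r.false) 7) else false) || false)))
step 2: [if@0.0.0] (((((\x.x) 1) + ((\y.2) (let z = true in (\u.u)))) == (5 - 2)) && (if (let v = (\w.w) in true) then (6 < (if false then (8 + 2) else (let p = false in 5))) else ((if ((\q.false) 0) then ((\r.false) 7) else false) || false)))
step 3: [beta@0.0.0] (((1 + ((\y.2) (let z = true in (\u.u)))) == (5 - 2)) && (if (let v = (\w.w) in true) then (6 < (if false then (8 + 2) else (let p = false in 5))) else ((if ((\q.false) 0) then ((\r.false) 7) else false) || false)))
step 4: [let@0.0.1.1] (((1 + ((\y.2) (\u.u))) == (5 - 2)) && (if (let v = (\w.w) in true) then (6 < (if false then (8 + 2) else (let p = false in 5))) else ((if ((\q.false) 0) then ((\r.false) 7) else false) || false)))
step 5: [beta@0.0.1] (((1 + 2) == (5 - 2)) && (if (let v = (\w.w) in true) then (6 < (if false then (8 + 2) else (let p = false in 5))) else ((if ((\q.false) 0) then ((\r.false) 7) else false) || false)))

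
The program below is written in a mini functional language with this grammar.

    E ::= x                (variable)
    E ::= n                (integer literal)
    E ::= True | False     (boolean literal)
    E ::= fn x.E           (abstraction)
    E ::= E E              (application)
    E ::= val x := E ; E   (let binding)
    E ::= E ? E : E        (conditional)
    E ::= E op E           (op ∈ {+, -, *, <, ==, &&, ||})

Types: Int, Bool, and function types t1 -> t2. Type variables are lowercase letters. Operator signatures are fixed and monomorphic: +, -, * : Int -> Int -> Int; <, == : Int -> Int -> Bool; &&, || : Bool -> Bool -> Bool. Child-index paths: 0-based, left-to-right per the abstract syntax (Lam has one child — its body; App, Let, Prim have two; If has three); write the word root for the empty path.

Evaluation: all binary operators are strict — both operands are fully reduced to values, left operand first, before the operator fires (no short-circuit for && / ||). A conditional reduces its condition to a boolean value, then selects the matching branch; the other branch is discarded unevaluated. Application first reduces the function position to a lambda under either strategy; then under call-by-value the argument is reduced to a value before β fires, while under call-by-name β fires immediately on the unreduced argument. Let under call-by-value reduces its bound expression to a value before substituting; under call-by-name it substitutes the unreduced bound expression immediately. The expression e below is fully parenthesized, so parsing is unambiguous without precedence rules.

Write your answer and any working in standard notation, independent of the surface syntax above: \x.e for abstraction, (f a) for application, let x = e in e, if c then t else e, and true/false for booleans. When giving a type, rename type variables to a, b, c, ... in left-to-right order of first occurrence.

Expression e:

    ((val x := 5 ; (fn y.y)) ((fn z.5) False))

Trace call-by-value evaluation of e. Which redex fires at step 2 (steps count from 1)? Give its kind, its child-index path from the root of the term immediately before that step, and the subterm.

Answer: beta at 1 : ((\z.5) false)

Working:
step 0: ((let x = 5 in (\y.y)) ((\z.5) false))
step 1: [let@0] ((\y.y) ((\z.5) false))
step 2: [beta@1] ((\y.y) 5)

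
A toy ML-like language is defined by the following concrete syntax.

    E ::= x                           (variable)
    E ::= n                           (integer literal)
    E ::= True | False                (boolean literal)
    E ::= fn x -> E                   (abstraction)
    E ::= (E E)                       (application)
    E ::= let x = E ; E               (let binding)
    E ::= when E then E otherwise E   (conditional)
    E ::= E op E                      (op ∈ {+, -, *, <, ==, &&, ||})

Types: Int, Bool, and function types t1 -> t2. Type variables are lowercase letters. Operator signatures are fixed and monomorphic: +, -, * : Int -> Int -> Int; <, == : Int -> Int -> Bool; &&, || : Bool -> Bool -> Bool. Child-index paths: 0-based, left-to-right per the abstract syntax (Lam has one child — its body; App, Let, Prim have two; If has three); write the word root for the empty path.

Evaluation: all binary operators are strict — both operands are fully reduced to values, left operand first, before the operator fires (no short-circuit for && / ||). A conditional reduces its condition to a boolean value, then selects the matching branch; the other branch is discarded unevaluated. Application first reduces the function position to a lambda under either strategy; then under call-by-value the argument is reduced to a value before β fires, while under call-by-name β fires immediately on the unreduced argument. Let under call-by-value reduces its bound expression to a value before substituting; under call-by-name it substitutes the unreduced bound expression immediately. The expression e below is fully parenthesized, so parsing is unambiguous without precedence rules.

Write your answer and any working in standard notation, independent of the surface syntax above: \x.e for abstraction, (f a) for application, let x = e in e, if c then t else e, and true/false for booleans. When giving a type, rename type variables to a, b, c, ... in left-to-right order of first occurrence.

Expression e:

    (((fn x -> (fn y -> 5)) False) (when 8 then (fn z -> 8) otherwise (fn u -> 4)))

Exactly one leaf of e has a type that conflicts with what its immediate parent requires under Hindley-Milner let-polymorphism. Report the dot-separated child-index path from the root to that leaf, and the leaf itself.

Answer: 1.0 : 8

Trace:
\y._ : b -> Int
\x._ : a -> b -> Int
  unify a -> b -> Int ~ Bool -> c
  unify a ~ Bool
  unify b -> Int ~ c
_ _ : b -> Int
  unify Int ~ Bool
  FAIL: mismatch Int ~ Bool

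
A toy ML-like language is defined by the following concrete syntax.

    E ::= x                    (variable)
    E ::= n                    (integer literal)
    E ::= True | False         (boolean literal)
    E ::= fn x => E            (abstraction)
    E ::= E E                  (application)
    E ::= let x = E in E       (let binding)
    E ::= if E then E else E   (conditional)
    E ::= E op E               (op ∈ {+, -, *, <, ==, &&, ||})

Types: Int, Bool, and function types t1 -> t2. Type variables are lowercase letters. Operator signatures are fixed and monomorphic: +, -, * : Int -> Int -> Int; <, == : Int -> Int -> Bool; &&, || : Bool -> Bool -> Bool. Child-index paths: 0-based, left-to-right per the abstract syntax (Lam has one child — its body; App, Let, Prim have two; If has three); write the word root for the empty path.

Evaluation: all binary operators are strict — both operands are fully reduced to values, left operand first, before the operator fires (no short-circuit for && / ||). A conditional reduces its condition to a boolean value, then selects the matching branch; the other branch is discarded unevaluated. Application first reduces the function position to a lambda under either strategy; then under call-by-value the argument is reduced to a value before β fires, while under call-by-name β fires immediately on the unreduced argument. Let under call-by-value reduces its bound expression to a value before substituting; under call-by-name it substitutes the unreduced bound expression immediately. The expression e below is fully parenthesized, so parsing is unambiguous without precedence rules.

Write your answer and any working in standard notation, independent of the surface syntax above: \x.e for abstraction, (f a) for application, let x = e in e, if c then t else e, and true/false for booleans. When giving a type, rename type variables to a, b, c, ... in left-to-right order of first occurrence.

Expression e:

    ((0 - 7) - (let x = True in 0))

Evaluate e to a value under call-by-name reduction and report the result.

Trace:
step 0: ((0 - 7) - (let x = true in 0))
step 1: [delta@0] (-7 - (let x = true in 0))
step 2: [let@1] (-7 - 0)
step 3: [delta@root] -7

Answer: -7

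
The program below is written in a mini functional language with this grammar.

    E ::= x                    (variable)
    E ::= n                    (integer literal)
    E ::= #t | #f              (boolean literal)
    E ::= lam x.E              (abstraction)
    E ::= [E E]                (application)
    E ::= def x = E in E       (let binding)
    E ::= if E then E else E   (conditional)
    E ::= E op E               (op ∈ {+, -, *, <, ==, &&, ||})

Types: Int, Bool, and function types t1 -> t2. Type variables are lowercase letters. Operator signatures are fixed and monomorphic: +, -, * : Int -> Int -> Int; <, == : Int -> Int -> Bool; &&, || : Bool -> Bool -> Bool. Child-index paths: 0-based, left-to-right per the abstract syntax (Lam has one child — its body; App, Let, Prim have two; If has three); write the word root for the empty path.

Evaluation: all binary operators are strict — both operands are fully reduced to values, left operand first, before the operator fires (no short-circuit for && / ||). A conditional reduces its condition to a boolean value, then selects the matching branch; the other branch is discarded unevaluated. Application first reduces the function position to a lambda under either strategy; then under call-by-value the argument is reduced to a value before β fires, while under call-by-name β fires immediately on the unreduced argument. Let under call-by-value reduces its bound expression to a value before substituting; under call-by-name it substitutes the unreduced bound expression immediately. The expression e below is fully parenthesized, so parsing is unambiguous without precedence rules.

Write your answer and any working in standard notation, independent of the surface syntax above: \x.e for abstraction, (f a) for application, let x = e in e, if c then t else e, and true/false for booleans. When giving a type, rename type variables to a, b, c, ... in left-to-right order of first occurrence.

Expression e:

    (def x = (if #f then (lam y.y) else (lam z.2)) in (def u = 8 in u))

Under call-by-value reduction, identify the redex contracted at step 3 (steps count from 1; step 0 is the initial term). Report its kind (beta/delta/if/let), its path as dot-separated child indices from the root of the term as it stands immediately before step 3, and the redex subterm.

Answer: let at root : (let u = 8 in u)

Derivation:
step 0: (let x = (if false then (\y.y) else (\z.2)) in (let u = 8 in u))
step 1: [if@0] (let x = (\z.2) in (let u = 8 in u))
step 2: [let@root] (let u = 8 in u)
step 3: [let@root] 8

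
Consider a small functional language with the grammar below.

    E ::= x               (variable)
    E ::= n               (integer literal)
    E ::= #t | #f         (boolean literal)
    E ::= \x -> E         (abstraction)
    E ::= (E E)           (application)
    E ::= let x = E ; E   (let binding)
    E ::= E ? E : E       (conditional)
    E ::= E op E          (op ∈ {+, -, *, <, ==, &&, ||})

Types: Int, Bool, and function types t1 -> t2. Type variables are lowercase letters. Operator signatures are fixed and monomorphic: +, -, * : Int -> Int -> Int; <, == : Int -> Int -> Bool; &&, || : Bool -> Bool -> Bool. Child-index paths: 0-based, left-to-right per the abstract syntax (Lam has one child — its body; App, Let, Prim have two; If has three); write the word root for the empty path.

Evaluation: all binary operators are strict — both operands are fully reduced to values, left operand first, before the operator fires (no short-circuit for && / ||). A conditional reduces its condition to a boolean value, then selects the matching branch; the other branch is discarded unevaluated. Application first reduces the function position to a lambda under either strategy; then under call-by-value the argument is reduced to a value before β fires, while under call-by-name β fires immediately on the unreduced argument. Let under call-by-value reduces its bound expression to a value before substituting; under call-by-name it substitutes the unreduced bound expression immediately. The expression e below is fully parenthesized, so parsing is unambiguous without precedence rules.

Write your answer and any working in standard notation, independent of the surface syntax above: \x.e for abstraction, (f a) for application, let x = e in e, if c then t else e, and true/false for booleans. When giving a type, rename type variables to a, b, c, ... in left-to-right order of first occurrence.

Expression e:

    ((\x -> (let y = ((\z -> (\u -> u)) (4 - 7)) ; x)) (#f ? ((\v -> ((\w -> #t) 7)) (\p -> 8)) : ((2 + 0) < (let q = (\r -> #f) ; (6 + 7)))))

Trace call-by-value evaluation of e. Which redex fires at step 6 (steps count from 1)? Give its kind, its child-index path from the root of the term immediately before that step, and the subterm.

Answer: beta at root : ((\x.(let y = ((\z.(\u.u)) (4 - 7)) in x)) true)

Trace:
step 0: ((\x.(let y = ((\z.(\u.u)) (4 - 7)) in x)) (if false then ((\v.((\w.true) 7)) (\p.8)) else ((2 + 0) < (let q = (\r.false) in (6 + 7)))))
step 1: [if@1] ((\x.(let y = ((\z.(\u.u)) (4 - 7)) in x)) ((2 + 0) < (let q = (\r.false) in (6 + 7))))
step 2: [delta@1.0] ((\x.(let y = ((\z.(\u.u)) (4 - 7)) in x)) (2 < (let q = (\r.false) in (6 + 7))))
step 3: [let@1.1] ((\x.(let y = ((\z.(\u.u)) (4 - 7)) in x)) (2 < (6 + 7)))
step 4: [delta@1.1] ((\x.(let y = ((\z.(\u.u)) (4 - 7)) in x)) (2 < 13))
step 5: [delta@1] ((\x.(let y = ((\z.(\u.u)) (4 - 7)) in x)) true)
step 6: [beta@root] (let y = ((\z.(\u.u)) (4 - 7)) in true)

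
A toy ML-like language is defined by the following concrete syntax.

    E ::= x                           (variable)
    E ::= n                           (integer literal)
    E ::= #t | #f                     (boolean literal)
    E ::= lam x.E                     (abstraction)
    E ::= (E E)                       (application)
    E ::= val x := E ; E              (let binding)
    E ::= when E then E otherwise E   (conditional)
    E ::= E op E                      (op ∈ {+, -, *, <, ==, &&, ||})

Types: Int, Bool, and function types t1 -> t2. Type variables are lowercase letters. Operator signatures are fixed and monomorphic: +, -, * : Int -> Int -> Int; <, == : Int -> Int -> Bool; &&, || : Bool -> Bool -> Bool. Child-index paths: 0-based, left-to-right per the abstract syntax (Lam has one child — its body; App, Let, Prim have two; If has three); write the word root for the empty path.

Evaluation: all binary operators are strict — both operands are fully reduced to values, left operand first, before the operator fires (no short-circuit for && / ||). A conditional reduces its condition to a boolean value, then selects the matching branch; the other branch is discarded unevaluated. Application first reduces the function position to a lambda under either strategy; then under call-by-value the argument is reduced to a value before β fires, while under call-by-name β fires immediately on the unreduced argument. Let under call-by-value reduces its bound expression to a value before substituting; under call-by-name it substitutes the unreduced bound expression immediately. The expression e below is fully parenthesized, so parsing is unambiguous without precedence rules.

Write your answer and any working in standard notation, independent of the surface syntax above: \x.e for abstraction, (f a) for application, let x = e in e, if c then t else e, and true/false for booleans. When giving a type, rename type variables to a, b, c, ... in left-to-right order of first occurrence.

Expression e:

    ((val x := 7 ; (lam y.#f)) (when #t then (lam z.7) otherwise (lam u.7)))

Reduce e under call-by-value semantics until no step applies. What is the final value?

Working:
step 0: ((let x = 7 in (\y.false)) (if true then (\z.7) else (\u.7)))
step 1: [let@0] ((\y.false) (if true then (\z.7) else (\u.7)))
step 2: [if@1] ((\y.false) (\z.7))
step 3: [beta@root] false

Answer: false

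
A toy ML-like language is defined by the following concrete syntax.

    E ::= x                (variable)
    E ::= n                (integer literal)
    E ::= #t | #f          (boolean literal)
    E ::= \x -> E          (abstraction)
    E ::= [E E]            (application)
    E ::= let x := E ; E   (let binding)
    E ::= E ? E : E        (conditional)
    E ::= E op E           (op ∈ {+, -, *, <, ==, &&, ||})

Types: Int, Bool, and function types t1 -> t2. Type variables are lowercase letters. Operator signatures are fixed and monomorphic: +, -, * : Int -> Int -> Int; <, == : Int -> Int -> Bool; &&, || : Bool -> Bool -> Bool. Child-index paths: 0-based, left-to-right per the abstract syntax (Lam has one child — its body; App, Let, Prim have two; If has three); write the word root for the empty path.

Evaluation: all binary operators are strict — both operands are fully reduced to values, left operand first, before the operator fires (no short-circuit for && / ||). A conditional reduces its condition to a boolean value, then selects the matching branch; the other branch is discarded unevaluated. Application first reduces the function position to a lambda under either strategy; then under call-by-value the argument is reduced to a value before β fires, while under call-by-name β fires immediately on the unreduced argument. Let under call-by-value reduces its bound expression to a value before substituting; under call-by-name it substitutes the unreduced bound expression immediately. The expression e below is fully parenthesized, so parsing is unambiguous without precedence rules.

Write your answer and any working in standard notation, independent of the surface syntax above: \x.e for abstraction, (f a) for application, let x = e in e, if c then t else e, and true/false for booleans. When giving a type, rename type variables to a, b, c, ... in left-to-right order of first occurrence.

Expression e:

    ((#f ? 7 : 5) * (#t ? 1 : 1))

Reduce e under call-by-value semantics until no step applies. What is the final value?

Answer: 5

Derivation:
step 0: ((if false then 7 else 5) * (if true then 1 else 1))
step 1: [if@0] (5 * (if true then 1 else 1))
step 2: [if@1] (5 * 1)
step 3: [delta@root] 5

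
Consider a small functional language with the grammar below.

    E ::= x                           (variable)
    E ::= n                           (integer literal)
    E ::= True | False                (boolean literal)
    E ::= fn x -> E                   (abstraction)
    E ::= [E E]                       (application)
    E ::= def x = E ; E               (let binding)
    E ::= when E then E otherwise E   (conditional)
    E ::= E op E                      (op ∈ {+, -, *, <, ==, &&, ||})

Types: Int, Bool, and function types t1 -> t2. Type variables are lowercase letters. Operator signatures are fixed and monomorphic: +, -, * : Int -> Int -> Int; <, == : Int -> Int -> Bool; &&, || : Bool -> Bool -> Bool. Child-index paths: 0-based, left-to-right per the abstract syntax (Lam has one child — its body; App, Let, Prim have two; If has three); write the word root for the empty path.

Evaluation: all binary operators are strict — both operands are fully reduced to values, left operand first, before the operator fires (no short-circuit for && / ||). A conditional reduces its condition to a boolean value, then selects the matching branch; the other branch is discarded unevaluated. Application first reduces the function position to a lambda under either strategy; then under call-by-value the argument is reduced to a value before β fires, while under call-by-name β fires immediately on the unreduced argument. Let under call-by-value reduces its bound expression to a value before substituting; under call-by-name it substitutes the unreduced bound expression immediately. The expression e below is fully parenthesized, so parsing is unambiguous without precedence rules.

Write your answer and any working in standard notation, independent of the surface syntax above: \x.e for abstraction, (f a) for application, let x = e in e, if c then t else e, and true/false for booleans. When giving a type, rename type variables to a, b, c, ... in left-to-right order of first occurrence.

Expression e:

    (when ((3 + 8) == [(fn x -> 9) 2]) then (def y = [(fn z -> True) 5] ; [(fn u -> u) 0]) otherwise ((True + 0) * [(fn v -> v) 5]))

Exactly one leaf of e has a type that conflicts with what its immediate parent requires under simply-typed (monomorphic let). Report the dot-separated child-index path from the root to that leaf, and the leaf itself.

Derivation:
  unify Int ~ Int
  unify Int ~ Int
  unify Int ~ Int
\x._ : a -> Int
  unify a -> Int ~ Int -> b
  unify a ~ Int
  unify Int ~ b
_ _ : Int
  unify Int ~ Int
  unify Bool ~ Bool
\z._ : c -> Bool
  unify c -> Bool ~ Int -> d
  unify c ~ Int
  unify Bool ~ d
_ _ : Bool
let y : Bool
u : e
\u._ : e -> e
  unify e -> e ~ Int -> f
  unify e ~ Int
  unify Int ~ f
_ _ : Int
  unify Bool ~ Int
  FAIL: mismatch Bool ~ Int

Answer: 2.0.0 : true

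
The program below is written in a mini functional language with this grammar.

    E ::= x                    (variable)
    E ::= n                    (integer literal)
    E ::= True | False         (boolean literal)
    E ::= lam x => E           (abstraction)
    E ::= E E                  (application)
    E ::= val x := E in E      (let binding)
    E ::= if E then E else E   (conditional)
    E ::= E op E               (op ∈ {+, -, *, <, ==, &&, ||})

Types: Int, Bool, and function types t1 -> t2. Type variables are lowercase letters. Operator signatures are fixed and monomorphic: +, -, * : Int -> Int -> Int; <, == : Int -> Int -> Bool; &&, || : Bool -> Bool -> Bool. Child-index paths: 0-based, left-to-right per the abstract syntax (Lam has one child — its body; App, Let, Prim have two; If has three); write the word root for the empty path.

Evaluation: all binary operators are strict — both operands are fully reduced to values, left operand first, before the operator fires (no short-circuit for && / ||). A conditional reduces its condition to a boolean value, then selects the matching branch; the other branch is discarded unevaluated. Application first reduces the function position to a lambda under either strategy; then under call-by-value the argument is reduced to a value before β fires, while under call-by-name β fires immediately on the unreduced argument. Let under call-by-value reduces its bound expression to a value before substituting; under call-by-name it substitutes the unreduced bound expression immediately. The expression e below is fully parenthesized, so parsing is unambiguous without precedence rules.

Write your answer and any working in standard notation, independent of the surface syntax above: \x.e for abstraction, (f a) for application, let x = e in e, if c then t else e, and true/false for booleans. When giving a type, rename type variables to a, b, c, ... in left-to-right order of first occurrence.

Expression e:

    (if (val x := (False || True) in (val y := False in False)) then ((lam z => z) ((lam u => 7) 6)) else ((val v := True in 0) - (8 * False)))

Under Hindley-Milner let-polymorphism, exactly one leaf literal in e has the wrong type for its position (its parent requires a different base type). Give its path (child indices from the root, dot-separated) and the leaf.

Working:
  unify Bool ~ Bool
  unify Bool ~ Bool
let x : Bool
let y : Bool
  unify Bool ~ Bool
z : a
\z._ : a -> a
\u._ : b -> Int
  unify b -> Int ~ Int -> c
  unify b ~ Int
  unify Int ~ c
_ _ : Int
  unify a -> a ~ Int -> d
  unify a ~ Int
  unify Int ~ d
_ _ : Int
let v : Bool
  unify Int ~ Int
  unify Int ~ Int
  unify Bool ~ Int
  FAIL: mismatch Bool ~ Int

Answer: 2.1.1 : false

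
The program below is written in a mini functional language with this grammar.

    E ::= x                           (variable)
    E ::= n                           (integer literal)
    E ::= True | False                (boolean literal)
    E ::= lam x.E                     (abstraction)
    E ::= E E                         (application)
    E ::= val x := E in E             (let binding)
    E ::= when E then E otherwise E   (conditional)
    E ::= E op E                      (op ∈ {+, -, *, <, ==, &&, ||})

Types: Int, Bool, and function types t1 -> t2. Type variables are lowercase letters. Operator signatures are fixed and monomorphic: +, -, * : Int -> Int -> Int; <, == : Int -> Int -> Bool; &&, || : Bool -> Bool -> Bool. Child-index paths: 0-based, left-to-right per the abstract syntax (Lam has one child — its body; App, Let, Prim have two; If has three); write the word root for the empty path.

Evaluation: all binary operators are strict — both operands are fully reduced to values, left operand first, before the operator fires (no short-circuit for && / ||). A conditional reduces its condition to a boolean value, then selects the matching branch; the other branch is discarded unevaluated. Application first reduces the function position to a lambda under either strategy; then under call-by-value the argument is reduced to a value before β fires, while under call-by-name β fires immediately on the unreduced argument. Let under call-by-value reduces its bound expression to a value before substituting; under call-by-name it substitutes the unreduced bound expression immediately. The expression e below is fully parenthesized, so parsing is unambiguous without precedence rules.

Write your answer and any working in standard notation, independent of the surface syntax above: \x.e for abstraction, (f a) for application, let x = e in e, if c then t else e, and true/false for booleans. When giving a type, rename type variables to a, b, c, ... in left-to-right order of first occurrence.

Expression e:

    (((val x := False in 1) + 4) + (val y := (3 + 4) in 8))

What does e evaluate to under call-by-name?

Answer: 13

Derivation:
step 0: (((let x = false in 1) + 4) + (let y = (3 + 4) in 8))
step 1: [let@0.0] ((1 + 4) + (let y = (3 + 4) in 8))
step 2: [delta@0] (5 + (let y = (3 + 4) in 8))
step 3: [let@1] (5 + 8)
step 4: [delta@root] 13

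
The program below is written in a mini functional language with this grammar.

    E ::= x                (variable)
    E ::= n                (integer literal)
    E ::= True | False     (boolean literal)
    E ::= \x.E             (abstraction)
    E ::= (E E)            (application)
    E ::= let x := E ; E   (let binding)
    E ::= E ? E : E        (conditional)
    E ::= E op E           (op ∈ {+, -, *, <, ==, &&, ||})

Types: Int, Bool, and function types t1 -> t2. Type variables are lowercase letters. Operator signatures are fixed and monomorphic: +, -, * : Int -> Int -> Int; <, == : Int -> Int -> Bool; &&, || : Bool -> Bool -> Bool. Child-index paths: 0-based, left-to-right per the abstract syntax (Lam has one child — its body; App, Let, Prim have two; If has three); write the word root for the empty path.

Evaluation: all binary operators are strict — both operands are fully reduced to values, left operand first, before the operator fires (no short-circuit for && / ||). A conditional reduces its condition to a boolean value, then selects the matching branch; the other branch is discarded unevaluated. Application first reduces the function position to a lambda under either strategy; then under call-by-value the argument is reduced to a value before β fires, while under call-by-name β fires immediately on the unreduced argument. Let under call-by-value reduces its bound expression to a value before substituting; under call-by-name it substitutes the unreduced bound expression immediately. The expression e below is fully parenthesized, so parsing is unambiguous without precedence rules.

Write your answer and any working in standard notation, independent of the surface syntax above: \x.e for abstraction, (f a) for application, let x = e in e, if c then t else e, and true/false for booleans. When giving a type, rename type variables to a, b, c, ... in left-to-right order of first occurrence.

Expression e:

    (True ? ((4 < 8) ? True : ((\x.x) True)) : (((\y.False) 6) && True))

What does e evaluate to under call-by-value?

Derivation:
step 0: (if true then (if (4 < 8) then true else ((\x.x) true)) else (((\y.false) 6) && true))
step 1: [if@root] (if (4 < 8) then true else ((\x.x) true))
step 2: [delta@0] (if true then true else ((\x.x) true))
step 3: [if@root] true

Answer: true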